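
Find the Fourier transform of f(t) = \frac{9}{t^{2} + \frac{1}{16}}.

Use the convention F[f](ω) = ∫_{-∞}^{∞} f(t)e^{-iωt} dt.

F(ω) = 36 \pi e^{- \frac{\left|{\omega}\right|}{4}}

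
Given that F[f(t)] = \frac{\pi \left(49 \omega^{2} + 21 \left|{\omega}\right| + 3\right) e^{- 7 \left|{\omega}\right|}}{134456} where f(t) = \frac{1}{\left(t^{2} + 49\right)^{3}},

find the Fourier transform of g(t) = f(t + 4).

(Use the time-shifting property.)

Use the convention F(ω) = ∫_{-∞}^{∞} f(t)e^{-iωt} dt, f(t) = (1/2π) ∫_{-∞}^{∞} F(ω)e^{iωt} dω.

F[g](ω) = \frac{\pi \left(49 \omega^{2} + 21 \left|{\omega}\right| + 3\right) e^{4 i \omega - 7 \left|{\omega}\right|}}{134456}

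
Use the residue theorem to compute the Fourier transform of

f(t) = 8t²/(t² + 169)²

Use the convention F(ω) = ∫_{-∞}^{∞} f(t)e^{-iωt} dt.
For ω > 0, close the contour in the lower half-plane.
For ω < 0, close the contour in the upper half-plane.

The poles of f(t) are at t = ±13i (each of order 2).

Let g(z) = f(z)e^{-iωz}; for large |z| the factor e^{-iωz} decays in the lower half-plane when ω > 0 and in the upper half-plane when ω < 0.

Case ω > 0 (lower half-plane, clockwise contour ⇒ F(ω) = -2πi·ΣRes):
  Res_{z = - 13 i} g(z) = i \left(\frac{2}{13} - 2 \omega\right) e^{- 13 \omega} (pole of order 2)
  F(ω) = -2πi·ΣRes = \frac{4 \pi \left(1 - 13 \omega\right) e^{- 13 \omega}}{13}

Case ω < 0 (upper half-plane, counterclockwise contour ⇒ F(ω) = +2πi·ΣRes):
  Res_{z = 13 i} g(z) = i \left(- 2 \omega - \frac{2}{13}\right) e^{13 \omega} (pole of order 2)
  F(ω) = 2πi·ΣRes = \frac{4 \pi \left(13 \omega + 1\right) e^{13 \omega}}{13}

Both cases combine into a single formula in |ω|:

F(ω) = \frac{4 \pi \left(1 - 13 \left|{\omega}\right|\right) e^{- 13 \left|{\omega}\right|}}{13}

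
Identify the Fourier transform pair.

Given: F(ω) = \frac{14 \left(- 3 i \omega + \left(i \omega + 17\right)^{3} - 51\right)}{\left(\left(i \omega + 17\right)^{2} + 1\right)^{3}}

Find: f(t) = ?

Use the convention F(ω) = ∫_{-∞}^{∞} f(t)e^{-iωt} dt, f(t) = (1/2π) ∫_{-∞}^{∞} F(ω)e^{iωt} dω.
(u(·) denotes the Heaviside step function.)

f(t) = 7 t^{2} e^{- 17 t} \cos{\left(t \right)} u\left(t\right)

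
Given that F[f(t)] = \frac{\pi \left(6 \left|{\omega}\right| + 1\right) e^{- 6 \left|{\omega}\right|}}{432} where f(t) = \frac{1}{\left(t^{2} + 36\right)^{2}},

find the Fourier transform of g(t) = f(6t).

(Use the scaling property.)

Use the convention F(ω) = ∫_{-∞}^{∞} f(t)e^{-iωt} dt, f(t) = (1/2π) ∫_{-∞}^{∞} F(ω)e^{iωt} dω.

F[g](ω) = \frac{\pi \left(\left|{\omega}\right| + 1\right) e^{- \left|{\omega}\right|}}{2592}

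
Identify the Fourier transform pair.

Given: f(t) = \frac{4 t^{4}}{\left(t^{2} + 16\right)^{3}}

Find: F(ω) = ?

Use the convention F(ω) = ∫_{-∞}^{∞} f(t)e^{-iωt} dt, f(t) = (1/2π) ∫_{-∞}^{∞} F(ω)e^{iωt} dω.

F(ω) = \frac{\pi \left(16 \omega^{2} - 20 \left|{\omega}\right| + 3\right) e^{- 4 \left|{\omega}\right|}}{8}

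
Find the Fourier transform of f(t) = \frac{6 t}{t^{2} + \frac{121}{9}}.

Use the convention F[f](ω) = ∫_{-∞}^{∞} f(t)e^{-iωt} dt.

F(ω) = - 6 i \pi e^{- \frac{11 \left|{\omega}\right|}{3}} \operatorname{sign}{\left(\omega \right)}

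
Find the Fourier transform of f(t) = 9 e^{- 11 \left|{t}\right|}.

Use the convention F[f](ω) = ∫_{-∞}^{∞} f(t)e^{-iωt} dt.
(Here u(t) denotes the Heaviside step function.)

F(ω) = \frac{198}{\omega^{2} + 121}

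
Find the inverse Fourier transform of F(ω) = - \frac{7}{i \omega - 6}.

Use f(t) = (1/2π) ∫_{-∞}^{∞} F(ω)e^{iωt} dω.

f(t) = 7 e^{6 t} u\left(- t\right)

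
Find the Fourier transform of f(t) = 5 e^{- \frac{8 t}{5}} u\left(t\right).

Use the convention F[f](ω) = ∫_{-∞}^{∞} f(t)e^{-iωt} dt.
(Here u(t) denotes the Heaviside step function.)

F(ω) = \frac{25}{5 i \omega + 8}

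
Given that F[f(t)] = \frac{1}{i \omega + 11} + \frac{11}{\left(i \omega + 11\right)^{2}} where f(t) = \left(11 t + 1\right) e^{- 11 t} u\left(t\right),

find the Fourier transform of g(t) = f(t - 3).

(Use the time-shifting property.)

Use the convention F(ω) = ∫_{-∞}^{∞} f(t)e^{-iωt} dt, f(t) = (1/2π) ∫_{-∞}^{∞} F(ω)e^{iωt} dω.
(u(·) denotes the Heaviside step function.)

F[g](ω) = \frac{\left(- i \omega - 22\right) e^{- 3 i \omega}}{\omega^{2} - 22 i \omega - 121}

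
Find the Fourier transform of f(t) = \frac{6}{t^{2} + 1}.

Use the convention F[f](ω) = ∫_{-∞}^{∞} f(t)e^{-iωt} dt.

F(ω) = 6 \pi e^{- \left|{\omega}\right|}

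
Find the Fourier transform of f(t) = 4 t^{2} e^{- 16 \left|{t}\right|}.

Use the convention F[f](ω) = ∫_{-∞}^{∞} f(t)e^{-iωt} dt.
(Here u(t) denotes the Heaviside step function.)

F(ω) = \frac{256 \left(256 - 3 \omega^{2}\right)}{\left(\omega^{2} + 256\right)^{3}}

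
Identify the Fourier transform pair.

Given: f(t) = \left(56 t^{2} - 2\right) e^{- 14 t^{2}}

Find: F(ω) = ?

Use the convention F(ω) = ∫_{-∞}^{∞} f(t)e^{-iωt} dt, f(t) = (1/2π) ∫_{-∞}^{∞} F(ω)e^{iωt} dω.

F(ω) = - \frac{\sqrt{14} \sqrt{\pi} \omega^{2} e^{- \frac{\omega^{2}}{56}}}{196}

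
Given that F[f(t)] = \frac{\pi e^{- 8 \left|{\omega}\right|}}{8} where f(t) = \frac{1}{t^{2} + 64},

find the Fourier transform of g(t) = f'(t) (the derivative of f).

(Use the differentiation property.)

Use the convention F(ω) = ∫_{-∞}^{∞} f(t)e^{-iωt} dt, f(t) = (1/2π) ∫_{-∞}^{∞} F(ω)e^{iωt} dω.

F[g](ω) = \frac{i \pi \omega e^{- 8 \left|{\omega}\right|}}{8}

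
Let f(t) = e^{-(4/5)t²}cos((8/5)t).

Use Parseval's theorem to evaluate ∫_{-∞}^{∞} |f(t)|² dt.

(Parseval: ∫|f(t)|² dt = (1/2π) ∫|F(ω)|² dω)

∫|f(t)|² dt = \frac{\sqrt{10} \sqrt{\pi} \left(1 + e^{\frac{8}{5}}\right)}{8 e^{\frac{8}{5}}}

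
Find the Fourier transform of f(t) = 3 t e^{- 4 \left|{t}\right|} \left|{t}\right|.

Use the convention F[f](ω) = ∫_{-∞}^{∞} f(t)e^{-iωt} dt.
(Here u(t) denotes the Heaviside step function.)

F(ω) = \frac{12 i \omega \left(\omega^{2} - 48\right)}{\left(\omega^{2} + 16\right)^{3}}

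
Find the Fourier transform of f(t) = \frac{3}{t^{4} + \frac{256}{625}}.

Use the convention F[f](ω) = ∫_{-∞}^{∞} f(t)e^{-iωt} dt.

F(ω) = \frac{375 \pi e^{- \frac{2 \sqrt{2} \left|{\omega}\right|}{5}} \sin{\left(\frac{2 \sqrt{2} \left|{\omega}\right|}{5} + \frac{\pi}{4} \right)}}{64}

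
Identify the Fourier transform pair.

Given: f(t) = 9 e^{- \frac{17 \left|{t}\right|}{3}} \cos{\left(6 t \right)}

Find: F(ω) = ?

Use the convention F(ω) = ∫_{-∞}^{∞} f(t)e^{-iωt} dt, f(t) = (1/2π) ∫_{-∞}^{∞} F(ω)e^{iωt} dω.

F(ω) = \frac{918 \left(9 \omega^{2} + 613\right)}{81 \omega^{4} - 630 \omega^{2} + 375769}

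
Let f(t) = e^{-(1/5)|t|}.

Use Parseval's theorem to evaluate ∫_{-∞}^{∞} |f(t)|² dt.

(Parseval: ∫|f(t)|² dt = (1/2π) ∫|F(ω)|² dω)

∫|f(t)|² dt = 5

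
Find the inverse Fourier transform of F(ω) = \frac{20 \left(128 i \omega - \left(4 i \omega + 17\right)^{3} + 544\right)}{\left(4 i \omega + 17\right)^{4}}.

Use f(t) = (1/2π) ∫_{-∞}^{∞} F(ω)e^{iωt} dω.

f(t) = 5 \left(t^{2} - 1\right) e^{- \frac{17 t}{4}} u\left(t\right)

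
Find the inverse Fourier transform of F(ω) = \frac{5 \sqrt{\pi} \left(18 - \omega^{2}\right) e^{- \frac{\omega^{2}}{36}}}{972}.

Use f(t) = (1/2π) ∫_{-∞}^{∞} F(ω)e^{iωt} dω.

f(t) = 5 t^{2} e^{- 9 t^{2}}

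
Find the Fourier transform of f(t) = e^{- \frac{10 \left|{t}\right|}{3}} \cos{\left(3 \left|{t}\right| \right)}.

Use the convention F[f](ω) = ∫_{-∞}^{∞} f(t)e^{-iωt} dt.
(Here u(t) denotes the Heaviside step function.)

F(ω) = \frac{60 \left(9 \omega^{2} + 181\right)}{81 \omega^{4} + 342 \omega^{2} + 32761}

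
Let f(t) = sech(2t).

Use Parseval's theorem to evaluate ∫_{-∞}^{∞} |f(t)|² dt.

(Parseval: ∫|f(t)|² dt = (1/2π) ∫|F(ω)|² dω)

∫|f(t)|² dt = 1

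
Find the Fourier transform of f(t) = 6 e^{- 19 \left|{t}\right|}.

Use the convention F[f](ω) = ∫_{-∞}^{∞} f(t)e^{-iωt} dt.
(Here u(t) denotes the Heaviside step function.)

F(ω) = \frac{228}{\omega^{2} + 361}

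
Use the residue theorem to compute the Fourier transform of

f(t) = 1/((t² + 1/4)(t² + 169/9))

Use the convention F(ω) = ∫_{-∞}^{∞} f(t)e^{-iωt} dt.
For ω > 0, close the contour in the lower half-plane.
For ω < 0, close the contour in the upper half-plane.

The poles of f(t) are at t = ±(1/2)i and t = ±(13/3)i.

Let g(z) = f(z)e^{-iωz}; for large |z| the factor e^{-iωz} decays in the lower half-plane when ω > 0 and in the upper half-plane when ω < 0.

Case ω > 0 (lower half-plane, clockwise contour ⇒ F(ω) = -2πi·ΣRes):
  Res_{z = - \frac{i}{2}} g(z) = \frac{36 i e^{- \frac{\omega}{2}}}{667}
  Res_{z = - \frac{13 i}{3}} g(z) = - \frac{54 i e^{- \frac{13 \omega}{3}}}{8671}
  F(ω) = -2πi·ΣRes = \frac{72 \pi e^{- \frac{\omega}{2}}}{667} - \frac{108 \pi e^{- \frac{13 \omega}{3}}}{8671}

Case ω < 0 (upper half-plane, counterclockwise contour ⇒ F(ω) = +2πi·ΣRes):
  Res_{z = \frac{i}{2}} g(z) = - \frac{36 i e^{\frac{\omega}{2}}}{667}
  Res_{z = \frac{13 i}{3}} g(z) = \frac{54 i e^{\frac{13 \omega}{3}}}{8671}
  F(ω) = 2πi·ΣRes = \frac{36 \pi \left(- 3 e^{\frac{13 \omega}{3}} + 26 e^{\frac{\omega}{2}}\right)}{8671}

Both cases combine into a single formula in |ω|:

F(ω) = \frac{72 \pi e^{- \frac{\left|{\omega}\right|}{2}}}{667} - \frac{108 \pi e^{- \frac{13 \left|{\omega}\right|}{3}}}{8671}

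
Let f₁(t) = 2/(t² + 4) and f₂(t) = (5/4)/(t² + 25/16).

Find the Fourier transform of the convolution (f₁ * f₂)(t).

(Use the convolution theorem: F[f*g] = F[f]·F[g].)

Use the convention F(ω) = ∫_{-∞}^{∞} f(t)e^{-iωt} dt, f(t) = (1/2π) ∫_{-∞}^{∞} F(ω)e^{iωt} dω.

F[f₁*f₂](ω) = \pi^{2} e^{- \frac{13 \left|{\omega}\right|}{4}}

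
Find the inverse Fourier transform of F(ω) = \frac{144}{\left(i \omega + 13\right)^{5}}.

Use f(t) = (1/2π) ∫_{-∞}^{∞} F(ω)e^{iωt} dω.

f(t) = 6 t^{4} e^{- 13 t} u\left(t\right)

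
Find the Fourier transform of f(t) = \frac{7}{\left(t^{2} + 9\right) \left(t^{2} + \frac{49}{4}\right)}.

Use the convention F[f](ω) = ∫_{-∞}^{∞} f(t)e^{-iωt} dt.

F(ω) = \frac{28 \pi e^{- 3 \left|{\omega}\right|}}{39} - \frac{8 \pi e^{- \frac{7 \left|{\omega}\right|}{2}}}{13}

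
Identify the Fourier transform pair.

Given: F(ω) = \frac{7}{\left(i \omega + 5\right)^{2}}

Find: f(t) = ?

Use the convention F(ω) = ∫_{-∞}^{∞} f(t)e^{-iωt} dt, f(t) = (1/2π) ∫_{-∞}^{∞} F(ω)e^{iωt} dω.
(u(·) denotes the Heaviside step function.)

f(t) = 7 t e^{- 5 t} u\left(t\right)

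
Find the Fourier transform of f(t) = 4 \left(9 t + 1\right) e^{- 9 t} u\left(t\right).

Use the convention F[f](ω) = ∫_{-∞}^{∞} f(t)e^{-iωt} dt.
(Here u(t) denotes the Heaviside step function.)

F(ω) = \frac{4 \left(- i \omega - 18\right)}{\omega^{2} - 18 i \omega - 81}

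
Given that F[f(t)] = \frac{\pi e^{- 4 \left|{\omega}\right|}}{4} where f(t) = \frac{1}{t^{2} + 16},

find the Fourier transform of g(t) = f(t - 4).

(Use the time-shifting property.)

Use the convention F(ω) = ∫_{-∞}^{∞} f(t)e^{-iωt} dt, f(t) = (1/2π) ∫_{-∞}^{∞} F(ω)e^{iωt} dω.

F[g](ω) = \frac{\pi e^{- 4 i \omega - 4 \left|{\omega}\right|}}{4}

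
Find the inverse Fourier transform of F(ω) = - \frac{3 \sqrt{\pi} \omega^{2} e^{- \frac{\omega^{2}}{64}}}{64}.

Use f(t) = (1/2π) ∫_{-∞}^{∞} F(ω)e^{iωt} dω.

f(t) = 3 \left(64 t^{2} - 2\right) e^{- 16 t^{2}}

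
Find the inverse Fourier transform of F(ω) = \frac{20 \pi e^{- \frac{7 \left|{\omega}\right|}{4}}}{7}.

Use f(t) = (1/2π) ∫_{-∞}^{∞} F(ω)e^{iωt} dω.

f(t) = \frac{5}{t^{2} + \frac{49}{16}}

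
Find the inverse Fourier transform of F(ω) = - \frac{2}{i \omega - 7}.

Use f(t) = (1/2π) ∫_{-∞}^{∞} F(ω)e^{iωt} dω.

f(t) = 2 e^{7 t} u\left(- t\right)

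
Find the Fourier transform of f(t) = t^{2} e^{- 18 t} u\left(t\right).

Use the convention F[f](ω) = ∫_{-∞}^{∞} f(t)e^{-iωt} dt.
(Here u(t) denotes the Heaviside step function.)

F(ω) = \frac{2}{\left(i \omega + 18\right)^{3}}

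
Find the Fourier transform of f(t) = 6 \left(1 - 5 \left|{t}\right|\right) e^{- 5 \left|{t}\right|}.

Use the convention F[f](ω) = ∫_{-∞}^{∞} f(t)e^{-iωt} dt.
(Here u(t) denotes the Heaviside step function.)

F(ω) = \frac{120 \omega^{2}}{\left(\omega^{2} + 25\right)^{2}}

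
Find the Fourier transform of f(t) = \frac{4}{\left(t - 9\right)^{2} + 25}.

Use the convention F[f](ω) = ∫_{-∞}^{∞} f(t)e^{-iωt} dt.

F(ω) = \frac{4 \pi e^{- 9 i \omega - 5 \left|{\omega}\right|}}{5}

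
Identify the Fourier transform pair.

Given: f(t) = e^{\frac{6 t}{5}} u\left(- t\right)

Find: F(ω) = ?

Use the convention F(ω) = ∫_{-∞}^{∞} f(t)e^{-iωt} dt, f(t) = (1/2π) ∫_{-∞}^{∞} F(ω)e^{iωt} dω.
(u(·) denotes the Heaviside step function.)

F(ω) = - \frac{5}{5 i \omega - 6}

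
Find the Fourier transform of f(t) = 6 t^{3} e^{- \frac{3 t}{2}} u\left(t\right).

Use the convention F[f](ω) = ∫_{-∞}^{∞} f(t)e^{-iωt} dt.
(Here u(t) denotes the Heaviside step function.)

F(ω) = \frac{576}{\left(2 i \omega + 3\right)^{4}}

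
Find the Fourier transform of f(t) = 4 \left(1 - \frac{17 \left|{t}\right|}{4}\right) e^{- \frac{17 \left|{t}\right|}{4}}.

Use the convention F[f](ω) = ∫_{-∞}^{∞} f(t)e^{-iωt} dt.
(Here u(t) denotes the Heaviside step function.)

F(ω) = \frac{17408 \omega^{2}}{\left(16 \omega^{2} + 289\right)^{2}}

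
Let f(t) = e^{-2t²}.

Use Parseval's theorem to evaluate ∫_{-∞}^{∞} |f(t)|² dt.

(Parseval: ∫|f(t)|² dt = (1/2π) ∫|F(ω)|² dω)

∫|f(t)|² dt = \frac{\sqrt{\pi}}{2}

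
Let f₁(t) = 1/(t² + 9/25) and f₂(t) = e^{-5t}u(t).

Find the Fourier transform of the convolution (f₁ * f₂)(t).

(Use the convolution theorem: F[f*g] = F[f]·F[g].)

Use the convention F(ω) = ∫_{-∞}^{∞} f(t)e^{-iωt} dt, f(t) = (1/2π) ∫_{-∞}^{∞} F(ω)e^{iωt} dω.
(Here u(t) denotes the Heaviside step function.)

F[f₁*f₂](ω) = \frac{5 \pi e^{- \frac{3 \left|{\omega}\right|}{5}}}{3 \left(i \omega + 5\right)}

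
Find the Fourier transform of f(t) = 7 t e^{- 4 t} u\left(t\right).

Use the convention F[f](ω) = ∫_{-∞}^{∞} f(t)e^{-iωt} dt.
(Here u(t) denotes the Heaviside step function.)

F(ω) = \frac{7}{\left(i \omega + 4\right)^{2}}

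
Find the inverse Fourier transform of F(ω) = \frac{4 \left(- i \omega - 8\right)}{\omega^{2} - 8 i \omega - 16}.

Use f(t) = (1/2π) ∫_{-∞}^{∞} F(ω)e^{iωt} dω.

f(t) = 4 \left(4 t + 1\right) e^{- 4 t} u\left(t\right)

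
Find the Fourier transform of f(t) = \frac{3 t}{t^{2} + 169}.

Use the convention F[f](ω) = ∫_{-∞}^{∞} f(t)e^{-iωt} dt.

F(ω) = - 3 i \pi e^{- 13 \left|{\omega}\right|} \operatorname{sign}{\left(\omega \right)}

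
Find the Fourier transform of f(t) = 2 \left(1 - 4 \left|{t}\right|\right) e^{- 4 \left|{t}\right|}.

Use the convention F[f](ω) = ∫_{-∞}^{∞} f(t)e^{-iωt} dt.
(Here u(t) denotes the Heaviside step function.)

F(ω) = \frac{32 \omega^{2}}{\left(\omega^{2} + 16\right)^{2}}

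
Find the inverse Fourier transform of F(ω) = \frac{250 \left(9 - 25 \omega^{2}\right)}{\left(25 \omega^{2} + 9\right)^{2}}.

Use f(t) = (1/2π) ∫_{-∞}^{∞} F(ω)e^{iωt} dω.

f(t) = 5 e^{- \frac{3 \left|{t}\right|}{5}} \left|{t}\right|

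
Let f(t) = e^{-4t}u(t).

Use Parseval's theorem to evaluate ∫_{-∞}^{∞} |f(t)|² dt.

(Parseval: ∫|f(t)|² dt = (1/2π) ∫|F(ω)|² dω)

∫|f(t)|² dt = \frac{1}{8}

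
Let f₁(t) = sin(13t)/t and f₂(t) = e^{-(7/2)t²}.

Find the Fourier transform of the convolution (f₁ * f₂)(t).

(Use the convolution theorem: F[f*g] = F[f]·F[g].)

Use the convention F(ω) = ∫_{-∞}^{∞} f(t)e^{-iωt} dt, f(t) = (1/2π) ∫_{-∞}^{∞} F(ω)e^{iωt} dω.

F[f₁*f₂](ω) = \begin{cases} \frac{\sqrt{14} \pi^{\frac{3}{2}} e^{- \frac{\omega^{2}}{14}}}{7} & \text{for}\: \omega > -13 \wedge \omega < 13 \\0 & \text{otherwise} \end{cases}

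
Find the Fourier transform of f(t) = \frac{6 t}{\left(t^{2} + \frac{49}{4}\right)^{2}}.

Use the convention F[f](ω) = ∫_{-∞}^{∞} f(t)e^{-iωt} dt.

F(ω) = - \frac{6 i \pi \omega e^{- \frac{7 \left|{\omega}\right|}{2}}}{7}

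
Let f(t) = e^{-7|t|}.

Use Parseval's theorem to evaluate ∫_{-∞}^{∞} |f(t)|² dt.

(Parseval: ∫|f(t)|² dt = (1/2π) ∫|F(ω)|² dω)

∫|f(t)|² dt = \frac{1}{7}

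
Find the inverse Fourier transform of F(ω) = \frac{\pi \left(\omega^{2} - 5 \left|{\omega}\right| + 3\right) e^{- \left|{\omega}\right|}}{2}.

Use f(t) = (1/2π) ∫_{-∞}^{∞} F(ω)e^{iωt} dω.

f(t) = \frac{4 t^{4}}{\left(t^{2} + 1\right)^{3}}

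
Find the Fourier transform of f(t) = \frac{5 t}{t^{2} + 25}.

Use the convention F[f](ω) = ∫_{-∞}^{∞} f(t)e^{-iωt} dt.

F(ω) = - 5 i \pi e^{- 5 \left|{\omega}\right|} \operatorname{sign}{\left(\omega \right)}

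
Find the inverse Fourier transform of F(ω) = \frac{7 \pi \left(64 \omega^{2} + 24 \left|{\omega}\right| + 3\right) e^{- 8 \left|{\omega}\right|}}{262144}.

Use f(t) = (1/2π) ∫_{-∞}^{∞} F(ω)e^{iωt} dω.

f(t) = \frac{7}{\left(t^{2} + 64\right)^{3}}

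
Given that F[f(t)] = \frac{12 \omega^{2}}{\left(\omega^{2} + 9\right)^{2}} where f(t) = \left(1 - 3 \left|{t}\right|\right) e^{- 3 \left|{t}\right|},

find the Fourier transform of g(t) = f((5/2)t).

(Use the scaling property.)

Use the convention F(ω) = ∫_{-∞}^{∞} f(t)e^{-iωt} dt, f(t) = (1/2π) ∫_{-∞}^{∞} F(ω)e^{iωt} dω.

F[g](ω) = \frac{480 \omega^{2}}{\left(4 \omega^{2} + 225\right)^{2}}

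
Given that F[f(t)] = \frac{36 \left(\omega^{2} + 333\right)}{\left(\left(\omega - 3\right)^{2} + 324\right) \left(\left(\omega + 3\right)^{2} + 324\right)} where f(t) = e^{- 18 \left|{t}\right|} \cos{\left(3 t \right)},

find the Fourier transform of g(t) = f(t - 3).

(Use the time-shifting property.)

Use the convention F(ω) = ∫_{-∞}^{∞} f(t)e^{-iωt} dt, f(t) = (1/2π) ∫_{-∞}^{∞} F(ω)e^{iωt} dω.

F[g](ω) = \frac{36 \left(\omega^{2} + 333\right) e^{- 3 i \omega}}{\omega^{4} + 630 \omega^{2} + 110889}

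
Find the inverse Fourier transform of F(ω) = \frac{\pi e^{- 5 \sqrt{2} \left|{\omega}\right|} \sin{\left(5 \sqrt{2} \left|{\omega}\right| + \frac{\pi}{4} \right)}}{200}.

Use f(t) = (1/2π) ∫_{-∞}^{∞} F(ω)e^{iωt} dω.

f(t) = \frac{5}{t^{4} + 10000}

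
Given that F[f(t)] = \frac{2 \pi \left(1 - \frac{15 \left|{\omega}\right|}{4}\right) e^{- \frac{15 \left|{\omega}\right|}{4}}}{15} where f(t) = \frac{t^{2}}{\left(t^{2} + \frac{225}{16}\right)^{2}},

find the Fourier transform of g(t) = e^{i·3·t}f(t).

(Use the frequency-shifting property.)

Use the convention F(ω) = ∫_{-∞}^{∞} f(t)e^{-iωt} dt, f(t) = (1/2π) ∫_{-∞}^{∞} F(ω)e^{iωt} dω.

F[g](ω) = \frac{\pi \left(4 - 15 \left|{\omega - 3}\right|\right) e^{- \frac{15 \left|{\omega - 3}\right|}{4}}}{30}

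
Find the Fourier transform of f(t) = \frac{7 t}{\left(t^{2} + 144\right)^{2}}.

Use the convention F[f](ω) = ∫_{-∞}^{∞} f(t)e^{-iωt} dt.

F(ω) = - \frac{7 i \pi \omega e^{- 12 \left|{\omega}\right|}}{24}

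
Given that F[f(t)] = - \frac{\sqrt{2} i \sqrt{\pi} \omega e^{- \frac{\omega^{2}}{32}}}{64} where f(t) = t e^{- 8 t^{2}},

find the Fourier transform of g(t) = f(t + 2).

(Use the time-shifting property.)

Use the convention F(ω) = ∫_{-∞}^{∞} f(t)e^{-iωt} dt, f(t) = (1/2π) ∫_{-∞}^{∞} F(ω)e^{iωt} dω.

F[g](ω) = - \frac{\sqrt{2} i \sqrt{\pi} \omega e^{- \frac{\omega \left(\omega - 64 i\right)}{32}}}{64}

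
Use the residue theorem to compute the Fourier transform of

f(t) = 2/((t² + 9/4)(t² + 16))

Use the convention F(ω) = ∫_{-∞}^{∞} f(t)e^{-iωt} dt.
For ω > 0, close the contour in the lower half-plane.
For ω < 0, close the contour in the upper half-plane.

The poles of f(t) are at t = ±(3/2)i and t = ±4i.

Let g(z) = f(z)e^{-iωz}; for large |z| the factor e^{-iωz} decays in the lower half-plane when ω > 0 and in the upper half-plane when ω < 0.

Case ω > 0 (lower half-plane, clockwise contour ⇒ F(ω) = -2πi·ΣRes):
  Res_{z = - \frac{3 i}{2}} g(z) = \frac{8 i e^{- \frac{3 \omega}{2}}}{165}
  Res_{z = - 4 i} g(z) = - \frac{i e^{- 4 \omega}}{55}
  F(ω) = -2πi·ΣRes = - \frac{2 \pi e^{- 4 \omega}}{55} + \frac{16 \pi e^{- \frac{3 \omega}{2}}}{165}

Case ω < 0 (upper half-plane, counterclockwise contour ⇒ F(ω) = +2πi·ΣRes):
  Res_{z = \frac{3 i}{2}} g(z) = - \frac{8 i e^{\frac{3 \omega}{2}}}{165}
  Res_{z = 4 i} g(z) = \frac{i e^{4 \omega}}{55}
  F(ω) = 2πi·ΣRes = \frac{2 \pi \left(8 e^{\frac{3 \omega}{2}} - 3 e^{4 \omega}\right)}{165}

Both cases combine into a single formula in |ω|:

F(ω) = - \frac{2 \pi e^{- 4 \left|{\omega}\right|}}{55} + \frac{16 \pi e^{- \frac{3 \left|{\omega}\right|}{2}}}{165}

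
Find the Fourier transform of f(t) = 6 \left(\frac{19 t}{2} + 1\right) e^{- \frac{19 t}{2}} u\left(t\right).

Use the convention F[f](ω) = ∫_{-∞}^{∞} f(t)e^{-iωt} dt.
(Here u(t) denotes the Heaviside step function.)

F(ω) = \frac{24 \left(- i \omega - 19\right)}{4 \omega^{2} - 76 i \omega - 361}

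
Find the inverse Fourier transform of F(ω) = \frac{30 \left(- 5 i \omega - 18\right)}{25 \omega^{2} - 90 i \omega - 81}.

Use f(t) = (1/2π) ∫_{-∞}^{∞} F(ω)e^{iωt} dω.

f(t) = 6 \left(\frac{9 t}{5} + 1\right) e^{- \frac{9 t}{5}} u\left(t\right)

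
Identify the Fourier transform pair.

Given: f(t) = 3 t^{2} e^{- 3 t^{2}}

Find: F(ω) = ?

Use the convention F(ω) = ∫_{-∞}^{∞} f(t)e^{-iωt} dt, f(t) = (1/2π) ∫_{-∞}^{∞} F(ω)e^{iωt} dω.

F(ω) = \frac{\sqrt{3} \sqrt{\pi} \left(6 - \omega^{2}\right) e^{- \frac{\omega^{2}}{12}}}{36}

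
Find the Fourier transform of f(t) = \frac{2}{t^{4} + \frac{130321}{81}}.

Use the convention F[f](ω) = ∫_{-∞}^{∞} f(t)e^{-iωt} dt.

F(ω) = \frac{54 \pi e^{- \frac{19 \sqrt{2} \left|{\omega}\right|}{6}} \sin{\left(\frac{19 \sqrt{2} \left|{\omega}\right|}{6} + \frac{\pi}{4} \right)}}{6859}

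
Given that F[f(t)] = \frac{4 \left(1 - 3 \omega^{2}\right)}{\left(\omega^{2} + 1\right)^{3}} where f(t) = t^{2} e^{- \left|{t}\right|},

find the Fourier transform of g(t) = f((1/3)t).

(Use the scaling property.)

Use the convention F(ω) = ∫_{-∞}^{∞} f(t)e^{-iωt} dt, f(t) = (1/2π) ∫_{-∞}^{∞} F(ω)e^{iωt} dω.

F[g](ω) = \frac{12 \left(1 - 27 \omega^{2}\right)}{\left(9 \omega^{2} + 1\right)^{3}}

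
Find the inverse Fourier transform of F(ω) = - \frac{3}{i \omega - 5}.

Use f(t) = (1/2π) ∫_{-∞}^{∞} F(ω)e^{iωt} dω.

f(t) = 3 e^{5 t} u\left(- t\right)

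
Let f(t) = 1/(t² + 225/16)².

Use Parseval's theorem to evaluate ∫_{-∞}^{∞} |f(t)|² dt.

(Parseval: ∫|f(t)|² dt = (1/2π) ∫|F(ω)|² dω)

∫|f(t)|² dt = \frac{1024 \pi}{34171875}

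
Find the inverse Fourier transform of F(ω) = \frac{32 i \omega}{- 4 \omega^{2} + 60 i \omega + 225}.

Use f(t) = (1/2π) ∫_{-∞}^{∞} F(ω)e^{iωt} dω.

f(t) = 8 \left(1 - \frac{15 t}{2}\right) e^{- \frac{15 t}{2}} u\left(t\right)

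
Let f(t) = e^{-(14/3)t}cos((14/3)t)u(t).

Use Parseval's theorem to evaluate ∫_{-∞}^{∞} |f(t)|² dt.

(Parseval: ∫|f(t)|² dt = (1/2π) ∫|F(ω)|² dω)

∫|f(t)|² dt = \frac{9}{112}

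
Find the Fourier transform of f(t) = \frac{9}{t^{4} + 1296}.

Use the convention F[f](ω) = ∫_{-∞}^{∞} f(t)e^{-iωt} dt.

F(ω) = \frac{\pi e^{- 3 \sqrt{2} \left|{\omega}\right|} \sin{\left(3 \sqrt{2} \left|{\omega}\right| + \frac{\pi}{4} \right)}}{24}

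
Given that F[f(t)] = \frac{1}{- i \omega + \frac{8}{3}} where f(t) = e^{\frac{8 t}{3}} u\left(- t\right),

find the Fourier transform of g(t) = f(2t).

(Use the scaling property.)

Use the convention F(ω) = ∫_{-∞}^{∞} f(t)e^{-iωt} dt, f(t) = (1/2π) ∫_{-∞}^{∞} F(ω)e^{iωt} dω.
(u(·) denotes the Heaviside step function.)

F[g](ω) = - \frac{3}{3 i \omega - 16}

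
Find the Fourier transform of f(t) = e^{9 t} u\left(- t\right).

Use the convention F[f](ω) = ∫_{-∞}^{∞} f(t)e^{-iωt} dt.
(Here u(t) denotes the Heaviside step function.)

F(ω) = \frac{i}{\omega + 9 i}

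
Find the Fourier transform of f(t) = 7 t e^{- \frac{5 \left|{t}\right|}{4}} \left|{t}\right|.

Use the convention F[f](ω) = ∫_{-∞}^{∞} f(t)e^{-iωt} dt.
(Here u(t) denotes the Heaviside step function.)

F(ω) = \frac{7168 i \omega \left(16 \omega^{2} - 75\right)}{\left(16 \omega^{2} + 25\right)^{3}}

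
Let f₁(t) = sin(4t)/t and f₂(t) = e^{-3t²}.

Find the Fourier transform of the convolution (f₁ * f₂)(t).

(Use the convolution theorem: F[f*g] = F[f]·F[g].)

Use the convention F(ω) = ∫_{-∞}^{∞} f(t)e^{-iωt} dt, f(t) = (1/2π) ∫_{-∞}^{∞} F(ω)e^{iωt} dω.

F[f₁*f₂](ω) = \begin{cases} \frac{\sqrt{3} \pi^{\frac{3}{2}} e^{- \frac{\omega^{2}}{12}}}{3} & \text{for}\: \omega > -4 \wedge \omega < 4 \\0 & \text{otherwise} \end{cases}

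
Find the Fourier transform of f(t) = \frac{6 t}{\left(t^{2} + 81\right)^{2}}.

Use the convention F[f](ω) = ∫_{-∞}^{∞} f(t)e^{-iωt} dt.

F(ω) = - \frac{i \pi \omega e^{- 9 \left|{\omega}\right|}}{3}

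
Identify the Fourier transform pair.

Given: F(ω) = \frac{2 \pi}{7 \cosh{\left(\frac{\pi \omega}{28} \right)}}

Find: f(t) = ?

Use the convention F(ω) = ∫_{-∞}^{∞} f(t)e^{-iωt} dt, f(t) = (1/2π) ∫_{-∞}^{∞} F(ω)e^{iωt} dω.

f(t) = \frac{4}{\cosh{\left(14 t \right)}}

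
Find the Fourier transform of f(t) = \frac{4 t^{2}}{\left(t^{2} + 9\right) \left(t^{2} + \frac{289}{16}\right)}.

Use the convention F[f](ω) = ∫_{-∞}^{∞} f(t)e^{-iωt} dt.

F(ω) = - \frac{192 \pi e^{- 3 \left|{\omega}\right|}}{145} + \frac{272 \pi e^{- \frac{17 \left|{\omega}\right|}{4}}}{145}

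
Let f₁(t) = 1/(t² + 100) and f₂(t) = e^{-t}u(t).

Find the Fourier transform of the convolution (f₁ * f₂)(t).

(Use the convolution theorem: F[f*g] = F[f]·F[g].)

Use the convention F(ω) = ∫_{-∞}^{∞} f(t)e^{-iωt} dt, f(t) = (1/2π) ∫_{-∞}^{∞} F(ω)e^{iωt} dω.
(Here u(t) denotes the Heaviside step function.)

F[f₁*f₂](ω) = \frac{\pi e^{- 10 \left|{\omega}\right|}}{10 \left(i \omega + 1\right)}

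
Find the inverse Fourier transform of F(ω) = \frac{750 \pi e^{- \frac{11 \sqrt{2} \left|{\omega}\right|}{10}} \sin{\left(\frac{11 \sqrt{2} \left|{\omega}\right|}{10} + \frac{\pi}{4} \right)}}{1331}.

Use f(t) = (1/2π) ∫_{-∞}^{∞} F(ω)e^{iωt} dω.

f(t) = \frac{6}{t^{4} + \frac{14641}{625}}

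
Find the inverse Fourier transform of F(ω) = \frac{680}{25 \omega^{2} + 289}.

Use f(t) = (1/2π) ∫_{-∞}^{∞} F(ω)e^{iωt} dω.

f(t) = 4 e^{- \frac{17 \left|{t}\right|}{5}}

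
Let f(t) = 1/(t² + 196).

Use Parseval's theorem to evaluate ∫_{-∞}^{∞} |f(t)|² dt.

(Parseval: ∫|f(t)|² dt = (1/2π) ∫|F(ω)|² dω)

∫|f(t)|² dt = \frac{\pi}{5488}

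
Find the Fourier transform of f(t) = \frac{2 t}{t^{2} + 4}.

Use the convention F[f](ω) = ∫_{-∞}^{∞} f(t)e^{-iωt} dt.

F(ω) = - 2 i \pi e^{- 2 \left|{\omega}\right|} \operatorname{sign}{\left(\omega \right)}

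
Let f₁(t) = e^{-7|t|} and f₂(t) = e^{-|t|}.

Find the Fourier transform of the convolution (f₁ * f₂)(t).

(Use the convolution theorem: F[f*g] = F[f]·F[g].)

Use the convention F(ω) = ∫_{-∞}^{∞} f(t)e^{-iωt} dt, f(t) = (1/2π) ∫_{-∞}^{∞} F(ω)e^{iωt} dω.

F[f₁*f₂](ω) = \frac{28}{\left(\omega^{2} + 1\right) \left(\omega^{2} + 49\right)}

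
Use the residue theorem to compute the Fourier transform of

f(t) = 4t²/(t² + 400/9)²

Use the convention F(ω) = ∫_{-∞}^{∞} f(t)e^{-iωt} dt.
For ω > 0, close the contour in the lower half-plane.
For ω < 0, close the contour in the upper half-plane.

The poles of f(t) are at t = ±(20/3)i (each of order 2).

Let g(z) = f(z)e^{-iωz}; for large |z| the factor e^{-iωz} decays in the lower half-plane when ω > 0 and in the upper half-plane when ω < 0.

Case ω > 0 (lower half-plane, clockwise contour ⇒ F(ω) = -2πi·ΣRes):
  Res_{z = - \frac{20 i}{3}} g(z) = i \left(\frac{3}{20} - \omega\right) e^{- \frac{20 \omega}{3}} (pole of order 2)
  F(ω) = -2πi·ΣRes = \frac{\pi \left(3 - 20 \omega\right) e^{- \frac{20 \omega}{3}}}{10}

Case ω < 0 (upper half-plane, counterclockwise contour ⇒ F(ω) = +2πi·ΣRes):
  Res_{z = \frac{20 i}{3}} g(z) = i \left(- \omega - \frac{3}{20}\right) e^{\frac{20 \omega}{3}} (pole of order 2)
  F(ω) = 2πi·ΣRes = \frac{\pi \left(20 \omega + 3\right) e^{\frac{20 \omega}{3}}}{10}

Both cases combine into a single formula in |ω|:

F(ω) = \frac{\pi \left(3 - 20 \left|{\omega}\right|\right) e^{- \frac{20 \left|{\omega}\right|}{3}}}{10}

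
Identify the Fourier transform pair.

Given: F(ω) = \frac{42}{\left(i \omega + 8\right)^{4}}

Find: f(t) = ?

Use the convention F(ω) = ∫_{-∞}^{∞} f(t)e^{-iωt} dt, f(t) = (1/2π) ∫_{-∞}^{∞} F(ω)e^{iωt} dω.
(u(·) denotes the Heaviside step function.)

f(t) = 7 t^{3} e^{- 8 t} u\left(t\right)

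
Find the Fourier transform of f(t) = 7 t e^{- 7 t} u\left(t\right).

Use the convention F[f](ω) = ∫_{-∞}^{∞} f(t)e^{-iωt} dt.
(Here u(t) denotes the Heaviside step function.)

F(ω) = \frac{7}{\left(i \omega + 7\right)^{2}}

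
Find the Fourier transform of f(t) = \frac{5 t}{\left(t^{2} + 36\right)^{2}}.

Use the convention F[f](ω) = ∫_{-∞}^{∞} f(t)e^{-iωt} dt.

F(ω) = - \frac{5 i \pi \omega e^{- 6 \left|{\omega}\right|}}{12}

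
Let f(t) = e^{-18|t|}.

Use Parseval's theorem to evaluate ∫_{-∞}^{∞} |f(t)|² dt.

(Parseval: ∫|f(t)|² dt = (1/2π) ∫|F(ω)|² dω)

∫|f(t)|² dt = \frac{1}{18}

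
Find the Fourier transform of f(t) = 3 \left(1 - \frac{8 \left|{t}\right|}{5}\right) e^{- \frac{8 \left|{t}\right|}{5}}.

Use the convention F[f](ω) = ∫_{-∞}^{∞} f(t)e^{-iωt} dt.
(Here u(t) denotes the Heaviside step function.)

F(ω) = \frac{12000 \omega^{2}}{\left(25 \omega^{2} + 64\right)^{2}}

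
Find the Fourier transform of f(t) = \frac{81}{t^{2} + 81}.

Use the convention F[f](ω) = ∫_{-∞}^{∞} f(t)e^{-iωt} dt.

F(ω) = 9 \pi e^{- 9 \left|{\omega}\right|}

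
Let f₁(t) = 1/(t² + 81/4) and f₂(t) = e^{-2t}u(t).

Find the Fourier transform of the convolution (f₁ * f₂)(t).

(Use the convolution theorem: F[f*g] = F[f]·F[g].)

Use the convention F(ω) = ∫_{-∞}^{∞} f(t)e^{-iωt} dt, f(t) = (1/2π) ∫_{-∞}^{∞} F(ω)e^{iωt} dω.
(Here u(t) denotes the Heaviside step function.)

F[f₁*f₂](ω) = \frac{2 \pi e^{- \frac{9 \left|{\omega}\right|}{2}}}{9 \left(i \omega + 2\right)}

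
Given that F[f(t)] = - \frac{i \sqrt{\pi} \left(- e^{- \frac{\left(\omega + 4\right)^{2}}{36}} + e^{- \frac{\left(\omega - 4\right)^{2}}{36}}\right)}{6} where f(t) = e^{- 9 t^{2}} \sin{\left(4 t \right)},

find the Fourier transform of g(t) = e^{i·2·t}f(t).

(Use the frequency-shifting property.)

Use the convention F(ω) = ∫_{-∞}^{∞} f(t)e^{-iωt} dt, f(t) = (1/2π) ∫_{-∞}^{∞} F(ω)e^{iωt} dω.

F[g](ω) = \frac{i \sqrt{\pi} \left(e - e^{\frac{4 \omega}{9} + \frac{1}{9}}\right) e^{- \frac{\omega^{2}}{36} - \frac{\omega}{9} - \frac{10}{9}}}{6}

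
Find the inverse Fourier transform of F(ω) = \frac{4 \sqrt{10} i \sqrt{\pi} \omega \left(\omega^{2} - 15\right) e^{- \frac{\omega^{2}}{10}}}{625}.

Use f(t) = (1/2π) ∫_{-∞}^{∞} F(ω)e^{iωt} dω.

f(t) = 4 t^{3} e^{- \frac{5 t^{2}}{2}}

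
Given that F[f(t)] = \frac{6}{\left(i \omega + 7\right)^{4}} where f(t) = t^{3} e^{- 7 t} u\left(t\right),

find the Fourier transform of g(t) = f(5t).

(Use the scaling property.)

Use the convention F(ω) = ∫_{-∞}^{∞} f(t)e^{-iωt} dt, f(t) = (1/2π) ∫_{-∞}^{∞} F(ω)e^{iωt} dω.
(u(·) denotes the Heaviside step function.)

F[g](ω) = \frac{750}{\left(i \omega + 35\right)^{4}}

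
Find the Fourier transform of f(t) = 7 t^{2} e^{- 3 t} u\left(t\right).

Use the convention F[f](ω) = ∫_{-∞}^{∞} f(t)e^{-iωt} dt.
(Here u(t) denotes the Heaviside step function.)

F(ω) = \frac{14}{\left(i \omega + 3\right)^{3}}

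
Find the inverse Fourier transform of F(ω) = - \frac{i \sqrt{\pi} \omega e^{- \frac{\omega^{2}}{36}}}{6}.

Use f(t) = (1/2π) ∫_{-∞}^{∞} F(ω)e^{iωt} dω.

f(t) = 9 t e^{- 9 t^{2}}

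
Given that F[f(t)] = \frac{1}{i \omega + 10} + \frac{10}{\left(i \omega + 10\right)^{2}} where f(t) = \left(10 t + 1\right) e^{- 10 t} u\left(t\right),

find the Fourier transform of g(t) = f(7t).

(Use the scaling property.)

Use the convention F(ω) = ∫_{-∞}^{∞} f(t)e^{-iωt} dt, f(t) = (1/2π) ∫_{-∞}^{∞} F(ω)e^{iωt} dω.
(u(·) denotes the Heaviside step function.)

F[g](ω) = \frac{- i \omega - 140}{\omega^{2} - 140 i \omega - 4900}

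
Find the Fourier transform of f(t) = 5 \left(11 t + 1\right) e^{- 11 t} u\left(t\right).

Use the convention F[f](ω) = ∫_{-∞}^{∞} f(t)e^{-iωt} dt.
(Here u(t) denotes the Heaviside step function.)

F(ω) = \frac{5 \left(- i \omega - 22\right)}{\omega^{2} - 22 i \omega - 121}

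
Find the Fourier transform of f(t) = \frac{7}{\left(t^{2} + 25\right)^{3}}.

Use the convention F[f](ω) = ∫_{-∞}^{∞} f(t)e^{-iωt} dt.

F(ω) = \frac{7 \pi \left(25 \omega^{2} + 15 \left|{\omega}\right| + 3\right) e^{- 5 \left|{\omega}\right|}}{25000}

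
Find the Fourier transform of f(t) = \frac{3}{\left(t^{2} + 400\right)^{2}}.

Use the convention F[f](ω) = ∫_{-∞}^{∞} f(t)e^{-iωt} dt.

F(ω) = \frac{3 \pi \left(20 \left|{\omega}\right| + 1\right) e^{- 20 \left|{\omega}\right|}}{16000}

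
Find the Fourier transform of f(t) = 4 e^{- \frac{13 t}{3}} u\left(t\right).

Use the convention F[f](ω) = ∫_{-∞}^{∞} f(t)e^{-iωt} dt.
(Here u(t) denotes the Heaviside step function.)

F(ω) = \frac{12}{3 i \omega + 13}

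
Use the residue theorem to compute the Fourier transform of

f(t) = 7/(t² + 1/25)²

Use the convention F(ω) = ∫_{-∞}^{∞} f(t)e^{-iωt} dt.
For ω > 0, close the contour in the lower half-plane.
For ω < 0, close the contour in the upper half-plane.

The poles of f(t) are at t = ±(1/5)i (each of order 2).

Let g(z) = f(z)e^{-iωz}; for large |z| the factor e^{-iωz} decays in the lower half-plane when ω > 0 and in the upper half-plane when ω < 0.

Case ω > 0 (lower half-plane, clockwise contour ⇒ F(ω) = -2πi·ΣRes):
  Res_{z = - \frac{i}{5}} g(z) = \frac{175 i \left(\omega + 5\right) e^{- \frac{\omega}{5}}}{4} (pole of order 2)
  F(ω) = -2πi·ΣRes = \frac{175 \pi \left(\omega + 5\right) e^{- \frac{\omega}{5}}}{2}

Case ω < 0 (upper half-plane, counterclockwise contour ⇒ F(ω) = +2πi·ΣRes):
  Res_{z = \frac{i}{5}} g(z) = \frac{175 i \left(\omega - 5\right) e^{\frac{\omega}{5}}}{4} (pole of order 2)
  F(ω) = 2πi·ΣRes = \frac{175 \pi \left(5 - \omega\right) e^{\frac{\omega}{5}}}{2}

Both cases combine into a single formula in |ω|:

F(ω) = \frac{175 \pi \left(\left|{\omega}\right| + 5\right) e^{- \frac{\left|{\omega}\right|}{5}}}{2}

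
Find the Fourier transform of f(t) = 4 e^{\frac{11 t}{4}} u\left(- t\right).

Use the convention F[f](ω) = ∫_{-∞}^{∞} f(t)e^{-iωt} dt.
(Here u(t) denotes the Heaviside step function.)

F(ω) = - \frac{16}{4 i \omega - 11}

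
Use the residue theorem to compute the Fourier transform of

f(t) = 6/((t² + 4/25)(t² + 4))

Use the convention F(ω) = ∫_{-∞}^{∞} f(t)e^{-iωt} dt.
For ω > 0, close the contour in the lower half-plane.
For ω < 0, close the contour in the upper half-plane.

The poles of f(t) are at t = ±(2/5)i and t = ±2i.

Let g(z) = f(z)e^{-iωz}; for large |z| the factor e^{-iωz} decays in the lower half-plane when ω > 0 and in the upper half-plane when ω < 0.

Case ω > 0 (lower half-plane, clockwise contour ⇒ F(ω) = -2πi·ΣRes):
  Res_{z = - \frac{2 i}{5}} g(z) = \frac{125 i e^{- \frac{2 \omega}{5}}}{64}
  Res_{z = - 2 i} g(z) = - \frac{25 i e^{- 2 \omega}}{64}
  F(ω) = -2πi·ΣRes = - \frac{25 \pi e^{- 2 \omega}}{32} + \frac{125 \pi e^{- \frac{2 \omega}{5}}}{32}

Case ω < 0 (upper half-plane, counterclockwise contour ⇒ F(ω) = +2πi·ΣRes):
  Res_{z = \frac{2 i}{5}} g(z) = - \frac{125 i e^{\frac{2 \omega}{5}}}{64}
  Res_{z = 2 i} g(z) = \frac{25 i e^{2 \omega}}{64}
  F(ω) = 2πi·ΣRes = \frac{25 \pi \left(5 e^{\frac{2 \omega}{5}} - e^{2 \omega}\right)}{32}

Both cases combine into a single formula in |ω|:

F(ω) = - \frac{25 \pi e^{- 2 \left|{\omega}\right|}}{32} + \frac{125 \pi e^{- \frac{2 \left|{\omega}\right|}{5}}}{32}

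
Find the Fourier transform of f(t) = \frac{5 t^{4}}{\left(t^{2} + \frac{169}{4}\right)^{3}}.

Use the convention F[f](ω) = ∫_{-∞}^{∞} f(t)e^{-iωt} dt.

F(ω) = \frac{5 \pi \left(169 \omega^{2} - 130 \left|{\omega}\right| + 12\right) e^{- \frac{13 \left|{\omega}\right|}{2}}}{208}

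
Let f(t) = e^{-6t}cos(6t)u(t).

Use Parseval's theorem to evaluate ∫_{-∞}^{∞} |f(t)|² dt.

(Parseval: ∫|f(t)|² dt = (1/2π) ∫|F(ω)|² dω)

∫|f(t)|² dt = \frac{1}{16}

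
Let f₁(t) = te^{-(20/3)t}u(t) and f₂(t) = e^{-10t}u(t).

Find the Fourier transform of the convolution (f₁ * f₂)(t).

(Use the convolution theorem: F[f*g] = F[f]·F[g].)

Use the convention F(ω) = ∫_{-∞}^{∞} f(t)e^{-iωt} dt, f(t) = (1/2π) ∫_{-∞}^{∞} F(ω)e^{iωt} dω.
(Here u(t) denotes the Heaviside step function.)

F[f₁*f₂](ω) = \frac{9}{\left(i \omega + 10\right) \left(3 i \omega + 20\right)^{2}}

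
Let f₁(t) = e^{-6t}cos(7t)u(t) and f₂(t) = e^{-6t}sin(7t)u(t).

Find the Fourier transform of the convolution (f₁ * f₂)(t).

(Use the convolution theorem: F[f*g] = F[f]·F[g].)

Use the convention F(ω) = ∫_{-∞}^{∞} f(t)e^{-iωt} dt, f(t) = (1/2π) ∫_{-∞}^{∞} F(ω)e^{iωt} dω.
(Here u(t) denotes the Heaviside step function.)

F[f₁*f₂](ω) = \frac{7 \left(i \omega + 6\right)}{\left(\left(i \omega + 6\right)^{2} + 49\right)^{2}}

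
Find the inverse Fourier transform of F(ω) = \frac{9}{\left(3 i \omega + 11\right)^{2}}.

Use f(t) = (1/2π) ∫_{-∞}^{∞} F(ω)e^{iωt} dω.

f(t) = t e^{- \frac{11 t}{3}} u\left(t\right)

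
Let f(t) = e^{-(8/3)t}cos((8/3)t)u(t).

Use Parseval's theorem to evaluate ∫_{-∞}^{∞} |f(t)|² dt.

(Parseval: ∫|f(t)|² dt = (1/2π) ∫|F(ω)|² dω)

∫|f(t)|² dt = \frac{9}{64}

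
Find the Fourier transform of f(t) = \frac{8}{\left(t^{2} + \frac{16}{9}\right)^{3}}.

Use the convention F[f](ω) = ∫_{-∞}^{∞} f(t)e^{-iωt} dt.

F(ω) = \frac{27 \pi \left(16 \omega^{2} + 36 \left|{\omega}\right| + 27\right) e^{- \frac{4 \left|{\omega}\right|}{3}}}{1024}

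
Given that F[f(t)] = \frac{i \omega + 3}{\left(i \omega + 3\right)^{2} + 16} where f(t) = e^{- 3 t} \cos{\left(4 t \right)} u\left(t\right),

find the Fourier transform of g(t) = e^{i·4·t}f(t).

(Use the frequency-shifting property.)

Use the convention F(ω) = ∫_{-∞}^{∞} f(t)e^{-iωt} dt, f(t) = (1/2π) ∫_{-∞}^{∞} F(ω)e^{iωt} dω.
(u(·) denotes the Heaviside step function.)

F[g](ω) = \frac{i \left(\omega - 4\right) + 3}{\left(i \left(\omega - 4\right) + 3\right)^{2} + 16}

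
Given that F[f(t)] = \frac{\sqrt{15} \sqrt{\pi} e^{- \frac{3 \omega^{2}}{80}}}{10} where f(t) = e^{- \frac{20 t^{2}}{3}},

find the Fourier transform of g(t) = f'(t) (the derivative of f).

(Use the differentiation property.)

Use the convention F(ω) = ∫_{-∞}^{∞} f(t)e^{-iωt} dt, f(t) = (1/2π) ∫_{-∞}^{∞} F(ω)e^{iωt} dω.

F[g](ω) = \frac{\sqrt{15} i \sqrt{\pi} \omega e^{- \frac{3 \omega^{2}}{80}}}{10}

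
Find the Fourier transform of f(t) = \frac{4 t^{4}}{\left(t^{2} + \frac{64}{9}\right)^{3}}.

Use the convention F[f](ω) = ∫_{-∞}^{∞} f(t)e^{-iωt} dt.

F(ω) = \frac{\pi \left(64 \omega^{2} - 120 \left|{\omega}\right| + 27\right) e^{- \frac{8 \left|{\omega}\right|}{3}}}{48}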